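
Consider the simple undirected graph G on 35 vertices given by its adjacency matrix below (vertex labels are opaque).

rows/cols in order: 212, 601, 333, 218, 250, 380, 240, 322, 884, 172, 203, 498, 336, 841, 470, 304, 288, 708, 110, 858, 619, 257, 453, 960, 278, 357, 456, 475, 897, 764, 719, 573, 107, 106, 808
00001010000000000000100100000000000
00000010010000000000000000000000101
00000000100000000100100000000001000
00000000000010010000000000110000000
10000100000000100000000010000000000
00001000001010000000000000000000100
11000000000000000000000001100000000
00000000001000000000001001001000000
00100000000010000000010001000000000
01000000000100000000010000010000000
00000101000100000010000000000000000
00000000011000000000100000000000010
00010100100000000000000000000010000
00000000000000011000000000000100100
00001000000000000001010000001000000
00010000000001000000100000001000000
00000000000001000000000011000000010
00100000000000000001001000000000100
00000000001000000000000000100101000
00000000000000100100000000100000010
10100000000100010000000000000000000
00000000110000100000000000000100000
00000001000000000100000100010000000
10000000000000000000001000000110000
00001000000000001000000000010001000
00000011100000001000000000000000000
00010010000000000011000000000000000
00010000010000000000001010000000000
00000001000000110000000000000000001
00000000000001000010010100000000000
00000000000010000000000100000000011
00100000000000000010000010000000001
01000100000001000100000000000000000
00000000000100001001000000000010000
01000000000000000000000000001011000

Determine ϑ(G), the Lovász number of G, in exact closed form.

15

deg(106) = 4; N(106) = {498, 288, 858, 719}.
deg(240) = 4; N(240) = {212, 601, 357, 456}.
N(841) = {304, 288, 764, 107}, |N(841)| = 4.
deg(110) = 4; N(110) = {203, 456, 764, 573}.
Every vertex has degree 4 (N=35); Kneser K(7,3) on C(7,3)=35 vertices.
A has 4 distinct eigenvalues ≈ [4.0, 2.0, -1.0, -3.0].
−35·(-3) / ((4)−(-3)) = 15 = ϑ(G).
ϑ(G) ≈ 15.0000.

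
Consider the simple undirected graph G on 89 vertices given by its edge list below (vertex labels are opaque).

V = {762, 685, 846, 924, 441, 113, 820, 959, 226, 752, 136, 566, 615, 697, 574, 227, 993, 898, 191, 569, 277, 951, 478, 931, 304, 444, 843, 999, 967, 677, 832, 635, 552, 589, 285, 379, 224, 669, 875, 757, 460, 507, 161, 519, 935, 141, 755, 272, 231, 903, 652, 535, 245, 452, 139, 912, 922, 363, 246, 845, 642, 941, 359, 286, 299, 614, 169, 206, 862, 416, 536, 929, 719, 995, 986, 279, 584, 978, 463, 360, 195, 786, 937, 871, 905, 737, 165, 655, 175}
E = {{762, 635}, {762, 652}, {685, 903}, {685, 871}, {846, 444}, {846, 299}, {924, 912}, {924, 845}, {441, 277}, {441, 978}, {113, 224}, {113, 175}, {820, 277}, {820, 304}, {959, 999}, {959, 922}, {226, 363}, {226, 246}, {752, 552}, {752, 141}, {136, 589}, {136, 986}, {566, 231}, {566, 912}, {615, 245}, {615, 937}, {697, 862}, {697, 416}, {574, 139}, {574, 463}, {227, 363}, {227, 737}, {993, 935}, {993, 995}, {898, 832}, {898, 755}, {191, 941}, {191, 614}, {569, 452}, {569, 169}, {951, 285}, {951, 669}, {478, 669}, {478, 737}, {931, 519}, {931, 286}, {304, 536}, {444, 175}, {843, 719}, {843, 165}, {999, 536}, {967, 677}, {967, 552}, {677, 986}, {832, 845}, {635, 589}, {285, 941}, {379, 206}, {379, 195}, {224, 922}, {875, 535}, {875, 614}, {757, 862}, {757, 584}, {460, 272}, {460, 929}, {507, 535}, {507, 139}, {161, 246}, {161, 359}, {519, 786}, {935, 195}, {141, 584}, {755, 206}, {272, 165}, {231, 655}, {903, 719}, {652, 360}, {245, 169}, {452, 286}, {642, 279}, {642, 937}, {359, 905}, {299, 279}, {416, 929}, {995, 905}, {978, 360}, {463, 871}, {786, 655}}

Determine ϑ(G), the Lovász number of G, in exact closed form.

89*cos(pi/89)/(cos(pi/89) + 1)

deg(206) = 2; N(206) = {379, 755}.
Vertex 993 has 2 neighbors: 935, 995.
deg(363) = 2; N(363) = {226, 227}.
N(978) = {441, 360}, |N(978)| = 2.
deg(v) = 2 for all v (|V|=89); connected 2-regular on 89 ⇒ C_{89}.
spec(A) ≈ [2.0, 1.99502, 1.9801, 1.95531, 1.92078, 1.87669, 1.82324, 1.76071, 1.68941, 1.60969, 1.52196, 1.42664, 1.32421, 1.21519, 1.10011, 0.97955, 0.85411, 0.72442, 0.59112, 0.45487, 0.31635, 0.17626, 0.0353, -0.10585, -0.24646, -0.38585, -0.52332, -0.65818, -0.78976, -0.9174, -1.04048, -1.15837, -1.27049, -1.37628, -1.47522, -1.5668, -1.65058, -1.72614, -1.79309, -1.85112, -1.89992, -1.93926, -1.96893, -1.9888, -1.99875] (distinct, 5 d.p.).
Lovász: ϑ = −89(-2*cos(pi/89))/(2+-(-1)*2*cos(pi/89)) = 89*cos(pi/89)/(cos(pi/89) + 1).
ϑ(G) ≈ 44.4861353.
Check 44 ≤ 89*cos(pi/89)/(cos(pi/89) + 1) ≤ 45: both strict.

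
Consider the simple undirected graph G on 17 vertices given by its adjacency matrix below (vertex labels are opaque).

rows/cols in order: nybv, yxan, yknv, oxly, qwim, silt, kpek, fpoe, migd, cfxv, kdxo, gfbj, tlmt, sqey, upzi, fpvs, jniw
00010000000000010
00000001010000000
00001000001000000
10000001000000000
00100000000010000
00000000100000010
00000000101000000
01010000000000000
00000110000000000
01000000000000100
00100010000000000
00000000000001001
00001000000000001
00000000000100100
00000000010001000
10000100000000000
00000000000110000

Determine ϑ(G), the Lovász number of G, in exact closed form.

17*cos(pi/17)/(cos(pi/17) + 1)

deg(gfbj) = 2; N(gfbj) = {sqey, jniw}.
deg(cfxv) = 2; N(cfxv) = {yxan, upzi}.
deg(nybv) = 2; N(nybv) = {oxly, fpvs}.
N(qwim) = {yknv, tlmt}, |N(qwim)| = 2.
17-vertex 2-regular graph: a single 17-cycle (edge-transitive).
spec(A) ≈ [2.0, 1.86494, 1.47802, 0.89148, 0.18454, -0.54733, -1.20527, -1.70043, -1.96595] (distinct, 5 d.p.).
Lovász (edge-transitive): ϑ = −17·(-2*cos(pi/17))/((2)−(-2*cos(pi/17))) = 17*cos(pi/17)/(cos(pi/17) + 1).
= 8.42701… (decimal).
Sandwich: α(G)=8 ≤ ϑ(G)=17*cos(pi/17)/(cos(pi/17) + 1) ≤ χ(Ḡ)=9 (both strict).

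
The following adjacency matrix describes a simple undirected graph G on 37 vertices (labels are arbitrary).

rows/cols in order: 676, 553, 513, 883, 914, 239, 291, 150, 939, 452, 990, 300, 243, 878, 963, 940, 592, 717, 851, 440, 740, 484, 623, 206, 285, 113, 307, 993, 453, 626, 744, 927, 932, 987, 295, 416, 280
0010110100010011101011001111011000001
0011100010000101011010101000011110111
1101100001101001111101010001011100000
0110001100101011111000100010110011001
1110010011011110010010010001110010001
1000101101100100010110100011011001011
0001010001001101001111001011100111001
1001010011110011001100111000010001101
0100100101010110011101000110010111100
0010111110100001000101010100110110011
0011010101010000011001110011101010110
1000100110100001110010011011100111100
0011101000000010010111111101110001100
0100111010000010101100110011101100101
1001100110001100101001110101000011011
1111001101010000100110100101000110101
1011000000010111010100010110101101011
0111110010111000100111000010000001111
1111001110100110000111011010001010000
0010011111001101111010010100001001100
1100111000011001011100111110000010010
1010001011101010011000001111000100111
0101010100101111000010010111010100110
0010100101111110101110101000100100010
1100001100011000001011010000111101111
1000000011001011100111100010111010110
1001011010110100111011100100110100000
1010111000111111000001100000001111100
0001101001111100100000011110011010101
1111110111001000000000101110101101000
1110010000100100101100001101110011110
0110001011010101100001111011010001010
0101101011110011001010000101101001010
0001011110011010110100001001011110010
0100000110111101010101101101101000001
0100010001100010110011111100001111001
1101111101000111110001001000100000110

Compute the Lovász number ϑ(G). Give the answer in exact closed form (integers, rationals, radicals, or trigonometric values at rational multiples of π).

sqrt(37)

Vertex 987 has 18 neighbors: 883, 239, 291, 150, 939, 300, 243, 963, 592, 717, 440, 285, 993, 626, 744, 927, 932, 416.
Vertex 592 has 18 neighbors: 676, 513, 883, 300, 878, 963, 940, 717, 440, 206, 113, 307, 453, 744, 927, 987, 416, 280.
N(440) = {513, 239, 291, 150, 939, 452, 243, 878, 940, 592, 717, 851, 740, 206, 113, 744, 987, 295}, |N(440)| = 18.
Vertex 553 has 18 neighbors: 513, 883, 914, 939, 878, 940, 717, 851, 740, 623, 285, 626, 744, 927, 932, 295, 416, 280.
deg(v) = 18 for all v (|V|=37); Paley(37): SR with (k,λ,μ)=(18,8,9).
The 3 distinct eigenvalues: [18.0, 2.5414, -3.5414].
−37·(-sqrt(37)/2 - 1/2) / ((18)−(-sqrt(37)/2 - 1/2)) = sqrt(37) = ϑ(G).
= 6.082762530… (decimal).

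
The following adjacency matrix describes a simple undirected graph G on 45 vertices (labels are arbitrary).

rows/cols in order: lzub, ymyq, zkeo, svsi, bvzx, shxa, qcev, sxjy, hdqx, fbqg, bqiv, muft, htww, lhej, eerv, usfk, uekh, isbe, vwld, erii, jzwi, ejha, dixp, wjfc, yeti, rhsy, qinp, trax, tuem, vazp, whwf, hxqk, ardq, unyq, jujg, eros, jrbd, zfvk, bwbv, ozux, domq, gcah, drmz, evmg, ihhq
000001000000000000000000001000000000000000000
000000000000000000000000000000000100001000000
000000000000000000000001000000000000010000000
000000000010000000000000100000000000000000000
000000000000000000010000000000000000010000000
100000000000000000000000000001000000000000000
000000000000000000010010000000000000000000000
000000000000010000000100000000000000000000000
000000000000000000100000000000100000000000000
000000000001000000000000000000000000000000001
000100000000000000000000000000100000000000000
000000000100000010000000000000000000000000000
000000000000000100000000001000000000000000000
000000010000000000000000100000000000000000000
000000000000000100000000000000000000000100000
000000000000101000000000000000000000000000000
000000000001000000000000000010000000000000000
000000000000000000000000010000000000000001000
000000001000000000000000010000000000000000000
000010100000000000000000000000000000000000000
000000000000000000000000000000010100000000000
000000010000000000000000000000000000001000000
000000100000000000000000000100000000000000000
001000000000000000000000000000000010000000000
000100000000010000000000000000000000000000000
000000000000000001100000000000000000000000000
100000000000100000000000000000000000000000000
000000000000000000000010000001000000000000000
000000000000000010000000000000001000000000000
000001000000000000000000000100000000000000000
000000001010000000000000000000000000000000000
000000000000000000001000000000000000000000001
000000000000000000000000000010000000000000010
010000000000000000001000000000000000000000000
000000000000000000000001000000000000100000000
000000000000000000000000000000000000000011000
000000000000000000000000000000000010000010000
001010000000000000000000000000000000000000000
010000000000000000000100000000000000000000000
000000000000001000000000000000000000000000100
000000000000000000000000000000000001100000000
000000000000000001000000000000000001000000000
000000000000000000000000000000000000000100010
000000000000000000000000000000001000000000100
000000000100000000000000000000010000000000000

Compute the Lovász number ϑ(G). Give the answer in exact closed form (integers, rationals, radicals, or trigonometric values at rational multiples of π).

45*cos(pi/45)/(cos(pi/45) + 1)

Vertex erii has 2 neighbors: bvzx, qcev.
N(hxqk) = {jzwi, ihhq}, |N(hxqk)| = 2.
Vertex bvzx has 2 neighbors: erii, zfvk.
N(vwld) = {hdqx, rhsy}, |N(vwld)| = 2.
Regular of degree 2 on 45 vertices: a single 45-cycle (edge-transitive).
The 23 distinct eigenvalues: [2.0, 1.980536, 1.922523, 1.827091, 1.696096, 1.532089, 1.338261, 1.118386, 0.876742, 0.618034, 0.347296, 0.069799, -0.209057, -0.483844, -0.749213, -1.0, -1.231323, -1.43868, -1.618034, -1.765895, -1.879385, -1.956295, -1.995128].
−45·(-2*cos(pi/45)) / ((2)−(-2*cos(pi/45))) = 45*cos(pi/45)/(cos(pi/45) + 1) = ϑ(G).
ϑ(G) ≈ 22.47256.
α=22, χ(Ḡ)=23; ϑ=45*cos(pi/45)/(cos(pi/45) + 1) lies between (both strict).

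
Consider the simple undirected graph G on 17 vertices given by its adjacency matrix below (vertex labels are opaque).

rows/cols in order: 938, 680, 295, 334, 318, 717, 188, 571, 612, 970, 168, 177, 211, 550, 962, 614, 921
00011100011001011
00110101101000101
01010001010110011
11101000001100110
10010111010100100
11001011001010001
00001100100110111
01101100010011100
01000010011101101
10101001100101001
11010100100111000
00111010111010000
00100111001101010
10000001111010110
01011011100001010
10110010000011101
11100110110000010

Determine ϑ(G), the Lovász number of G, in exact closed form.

sqrt(17)

Vertex 211 has 8 neighbors: 295, 717, 188, 571, 168, 177, 550, 614.
Vertex 962 has 8 neighbors: 680, 334, 318, 188, 571, 612, 550, 614.
deg(318) = 8; N(318) = {938, 334, 717, 188, 571, 970, 177, 962}.
Vertex 188 has 8 neighbors: 318, 717, 612, 177, 211, 962, 614, 921.
deg(v) = 8 for all v (|V|=17); strongly regular (17,8,3,4).
A has 3 distinct eigenvalues ≈ [8.0, 1.5616, -2.5616].
Lovász: ϑ = −17(-sqrt(17)/2 - 1/2)/(8+-(-sqrt(17)/2 - 1/2)) = sqrt(17).
ϑ(G) ≈ 4.1231.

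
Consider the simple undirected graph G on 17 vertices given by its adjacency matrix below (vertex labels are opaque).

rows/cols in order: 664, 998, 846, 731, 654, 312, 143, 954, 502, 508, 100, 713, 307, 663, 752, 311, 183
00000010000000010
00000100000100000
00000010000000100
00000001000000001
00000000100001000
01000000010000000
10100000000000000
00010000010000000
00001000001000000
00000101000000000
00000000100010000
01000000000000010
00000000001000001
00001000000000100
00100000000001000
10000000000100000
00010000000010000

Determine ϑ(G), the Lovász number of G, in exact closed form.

N(998) = {312, 713}, |N(998)| = 2.
Vertex 312 has 2 neighbors: 998, 508.
N(100) = {502, 307}, |N(100)| = 2.
deg(664) = 2; N(664) = {143, 311}.
2-regular, N=17; a single 17-cycle (edge-transitive).
spec(A) ≈ [2.0, 1.86494, 1.47802, 0.89148, 0.18454, -0.54733, -1.20527, -1.70043, -1.96595] (distinct, 5 d.p.).
ϑ = −N·λ_min/(λ_max−λ_min) = −17·(-2*cos(pi/17))/(2−(-2*cos(pi/17))) = 17*cos(pi/17)/(cos(pi/17) + 1).
≈ 8.4270143 (to 7 d.p.).
α=8, χ(Ḡ)=9; ϑ=17*cos(pi/17)/(cos(pi/17) + 1) lies between (both strict).

17*cos(pi/17)/(cos(pi/17) + 1)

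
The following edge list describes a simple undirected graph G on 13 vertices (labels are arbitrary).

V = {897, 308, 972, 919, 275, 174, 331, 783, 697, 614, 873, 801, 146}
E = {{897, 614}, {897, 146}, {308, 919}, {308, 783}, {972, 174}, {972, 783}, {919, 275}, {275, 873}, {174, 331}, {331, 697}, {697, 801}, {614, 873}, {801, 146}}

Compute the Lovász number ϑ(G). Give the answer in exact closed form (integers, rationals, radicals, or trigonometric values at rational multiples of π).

13*cos(pi/13)/(cos(pi/13) + 1)

N(174) = {972, 331}, |N(174)| = 2.
Vertex 146 has 2 neighbors: 897, 801.
deg(972) = 2; N(972) = {174, 783}.
N(331) = {174, 697}, |N(331)| = 2.
13-vertex 2-regular graph: this is C_{13}, the 13-cycle.
The 7 distinct eigenvalues: [2.0, 1.7709, 1.1361, 0.2411, -0.7092, -1.497, -1.9419].
λ_max=2, λ_min=-2*cos(pi/13); ϑ = −13·λ_min/(λ_max−λ_min) = 13*cos(pi/13)/(cos(pi/13) + 1).
≈ 6.40416856 (to 8 d.p.).
Check 6 ≤ 13*cos(pi/13)/(cos(pi/13) + 1) ≤ 7: both strict.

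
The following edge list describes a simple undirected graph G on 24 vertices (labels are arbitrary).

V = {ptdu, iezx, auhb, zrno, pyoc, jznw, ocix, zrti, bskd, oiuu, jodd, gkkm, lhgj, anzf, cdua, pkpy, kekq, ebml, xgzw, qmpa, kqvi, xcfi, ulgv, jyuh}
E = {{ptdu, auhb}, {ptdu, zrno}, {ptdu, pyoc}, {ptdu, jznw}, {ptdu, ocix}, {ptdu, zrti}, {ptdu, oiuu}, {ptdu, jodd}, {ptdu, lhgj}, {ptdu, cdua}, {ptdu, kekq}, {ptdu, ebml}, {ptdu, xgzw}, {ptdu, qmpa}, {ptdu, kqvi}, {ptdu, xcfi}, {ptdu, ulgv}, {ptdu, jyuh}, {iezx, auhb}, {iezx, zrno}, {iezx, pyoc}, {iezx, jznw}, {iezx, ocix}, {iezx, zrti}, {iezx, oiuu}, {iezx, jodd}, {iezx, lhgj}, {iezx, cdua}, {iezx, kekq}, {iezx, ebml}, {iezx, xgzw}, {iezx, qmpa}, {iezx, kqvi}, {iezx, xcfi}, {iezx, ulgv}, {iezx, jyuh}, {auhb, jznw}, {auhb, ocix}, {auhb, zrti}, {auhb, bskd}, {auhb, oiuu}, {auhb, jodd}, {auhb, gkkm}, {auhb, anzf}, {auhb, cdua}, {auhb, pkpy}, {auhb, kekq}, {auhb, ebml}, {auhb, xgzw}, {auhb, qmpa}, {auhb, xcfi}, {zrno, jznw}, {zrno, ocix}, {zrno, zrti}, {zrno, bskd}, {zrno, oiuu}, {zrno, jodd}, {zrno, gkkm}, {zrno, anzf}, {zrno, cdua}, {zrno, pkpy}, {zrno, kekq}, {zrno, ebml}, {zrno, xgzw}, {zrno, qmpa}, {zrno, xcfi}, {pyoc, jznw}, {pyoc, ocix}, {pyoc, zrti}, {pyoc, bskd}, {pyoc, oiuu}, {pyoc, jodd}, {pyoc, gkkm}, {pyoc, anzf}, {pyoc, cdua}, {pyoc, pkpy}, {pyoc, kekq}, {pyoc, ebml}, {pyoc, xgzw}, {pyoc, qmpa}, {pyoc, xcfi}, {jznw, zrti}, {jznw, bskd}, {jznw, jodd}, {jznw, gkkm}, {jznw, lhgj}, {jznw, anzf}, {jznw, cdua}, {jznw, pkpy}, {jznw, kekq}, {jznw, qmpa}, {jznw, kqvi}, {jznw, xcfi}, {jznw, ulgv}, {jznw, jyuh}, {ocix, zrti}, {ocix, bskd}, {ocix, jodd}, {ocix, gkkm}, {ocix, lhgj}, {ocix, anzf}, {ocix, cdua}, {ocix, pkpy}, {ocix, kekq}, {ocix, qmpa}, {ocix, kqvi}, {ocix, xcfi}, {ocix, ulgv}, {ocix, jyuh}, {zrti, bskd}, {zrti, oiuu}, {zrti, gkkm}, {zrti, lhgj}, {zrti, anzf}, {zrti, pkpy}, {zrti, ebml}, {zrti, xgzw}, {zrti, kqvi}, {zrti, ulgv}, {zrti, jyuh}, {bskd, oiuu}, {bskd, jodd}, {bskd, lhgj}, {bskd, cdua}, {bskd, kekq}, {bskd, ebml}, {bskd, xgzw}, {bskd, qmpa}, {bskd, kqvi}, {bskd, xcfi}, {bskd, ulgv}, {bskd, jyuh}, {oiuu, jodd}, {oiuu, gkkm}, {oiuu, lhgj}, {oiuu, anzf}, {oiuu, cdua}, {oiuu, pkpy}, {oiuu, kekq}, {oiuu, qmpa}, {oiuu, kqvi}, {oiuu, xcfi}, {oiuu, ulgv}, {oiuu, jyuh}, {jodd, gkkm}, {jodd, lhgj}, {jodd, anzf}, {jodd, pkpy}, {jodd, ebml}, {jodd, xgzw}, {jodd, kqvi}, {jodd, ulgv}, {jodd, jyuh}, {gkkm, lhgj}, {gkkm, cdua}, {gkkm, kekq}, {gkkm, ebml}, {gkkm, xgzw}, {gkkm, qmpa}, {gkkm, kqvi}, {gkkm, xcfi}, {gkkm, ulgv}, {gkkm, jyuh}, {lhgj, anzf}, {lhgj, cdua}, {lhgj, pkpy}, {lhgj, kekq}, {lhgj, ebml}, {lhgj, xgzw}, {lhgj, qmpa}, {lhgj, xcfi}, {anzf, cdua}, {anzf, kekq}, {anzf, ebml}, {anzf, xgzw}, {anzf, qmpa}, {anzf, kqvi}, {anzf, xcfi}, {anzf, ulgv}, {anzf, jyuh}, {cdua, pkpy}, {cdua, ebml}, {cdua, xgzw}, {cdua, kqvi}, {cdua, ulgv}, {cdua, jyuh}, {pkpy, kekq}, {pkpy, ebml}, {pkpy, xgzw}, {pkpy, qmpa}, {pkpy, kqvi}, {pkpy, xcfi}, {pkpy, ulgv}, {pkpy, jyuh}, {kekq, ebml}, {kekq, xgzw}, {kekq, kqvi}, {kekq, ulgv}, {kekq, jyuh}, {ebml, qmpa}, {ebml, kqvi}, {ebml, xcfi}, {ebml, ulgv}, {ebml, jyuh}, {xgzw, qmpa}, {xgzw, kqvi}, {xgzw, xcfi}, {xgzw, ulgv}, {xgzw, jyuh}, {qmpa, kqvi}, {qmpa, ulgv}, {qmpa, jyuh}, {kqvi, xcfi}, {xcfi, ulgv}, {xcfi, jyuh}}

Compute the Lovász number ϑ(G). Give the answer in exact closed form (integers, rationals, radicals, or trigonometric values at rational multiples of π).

7

Vertex jyuh has 17 neighbors: ptdu, iezx, jznw, ocix, zrti, bskd, oiuu, jodd, gkkm, anzf, cdua, pkpy, kekq, ebml, xgzw, qmpa, xcfi.
N(kqvi) = {ptdu, iezx, jznw, ocix, zrti, bskd, oiuu, jodd, gkkm, anzf, cdua, pkpy, kekq, ebml, xgzw, qmpa, xcfi}, |N(kqvi)| = 17.
Vertex cdua has 18 neighbors: ptdu, iezx, auhb, zrno, pyoc, jznw, ocix, bskd, oiuu, gkkm, lhgj, anzf, pkpy, ebml, xgzw, kqvi, ulgv, jyuh.
Vertex ulgv has 17 neighbors: ptdu, iezx, jznw, ocix, zrti, bskd, oiuu, jodd, gkkm, anzf, cdua, pkpy, kekq, ebml, xgzw, qmpa, xcfi.
G = K_{7,6,6,5}: α = 7 = χ(Ḡ), so ϑ = 7.
ϑ(G) ≈ 7.000000.
Lovász sandwich 7 ≤ 7 ≤ 7: collapsed.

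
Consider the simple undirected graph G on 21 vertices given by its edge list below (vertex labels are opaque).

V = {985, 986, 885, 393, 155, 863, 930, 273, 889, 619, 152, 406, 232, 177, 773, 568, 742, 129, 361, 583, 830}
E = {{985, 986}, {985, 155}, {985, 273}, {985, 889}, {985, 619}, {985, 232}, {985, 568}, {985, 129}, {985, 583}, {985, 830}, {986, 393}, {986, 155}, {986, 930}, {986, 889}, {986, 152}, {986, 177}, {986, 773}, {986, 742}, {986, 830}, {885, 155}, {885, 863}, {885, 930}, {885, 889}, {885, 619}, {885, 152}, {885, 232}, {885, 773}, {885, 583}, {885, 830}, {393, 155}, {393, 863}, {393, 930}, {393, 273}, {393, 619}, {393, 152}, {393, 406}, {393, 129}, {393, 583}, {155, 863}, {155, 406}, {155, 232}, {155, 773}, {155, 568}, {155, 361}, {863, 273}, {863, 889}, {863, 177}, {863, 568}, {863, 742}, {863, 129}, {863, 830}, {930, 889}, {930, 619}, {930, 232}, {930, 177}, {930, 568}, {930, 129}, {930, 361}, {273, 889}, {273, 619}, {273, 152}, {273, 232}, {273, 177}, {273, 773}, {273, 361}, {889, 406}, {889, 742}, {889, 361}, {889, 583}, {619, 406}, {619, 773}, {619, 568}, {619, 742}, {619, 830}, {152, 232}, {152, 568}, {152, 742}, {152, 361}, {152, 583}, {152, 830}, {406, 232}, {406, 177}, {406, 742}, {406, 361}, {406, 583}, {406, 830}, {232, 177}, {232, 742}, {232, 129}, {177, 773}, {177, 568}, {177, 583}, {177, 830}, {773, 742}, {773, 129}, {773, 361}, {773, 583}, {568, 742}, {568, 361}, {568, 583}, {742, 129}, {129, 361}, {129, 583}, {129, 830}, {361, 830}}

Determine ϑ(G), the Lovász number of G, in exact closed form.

N(406) = {393, 155, 889, 619, 232, 177, 742, 361, 583, 830}, |N(406)| = 10.
deg(985) = 10; N(985) = {986, 155, 273, 889, 619, 232, 568, 129, 583, 830}.
Vertex 885 has 10 neighbors: 155, 863, 930, 889, 619, 152, 232, 773, 583, 830.
deg(742) = 10; N(742) = {986, 863, 889, 619, 152, 406, 232, 773, 568, 129}.
10-regular, N=21; Kneser-type, 2-subsets of [7].
A has 3 distinct eigenvalues ≈ [10.0, 1.0, -4.0].
−21·(-4) / ((10)−(-4)) = 6 = ϑ(G).
ϑ(G) ≈ 6.000000000.

6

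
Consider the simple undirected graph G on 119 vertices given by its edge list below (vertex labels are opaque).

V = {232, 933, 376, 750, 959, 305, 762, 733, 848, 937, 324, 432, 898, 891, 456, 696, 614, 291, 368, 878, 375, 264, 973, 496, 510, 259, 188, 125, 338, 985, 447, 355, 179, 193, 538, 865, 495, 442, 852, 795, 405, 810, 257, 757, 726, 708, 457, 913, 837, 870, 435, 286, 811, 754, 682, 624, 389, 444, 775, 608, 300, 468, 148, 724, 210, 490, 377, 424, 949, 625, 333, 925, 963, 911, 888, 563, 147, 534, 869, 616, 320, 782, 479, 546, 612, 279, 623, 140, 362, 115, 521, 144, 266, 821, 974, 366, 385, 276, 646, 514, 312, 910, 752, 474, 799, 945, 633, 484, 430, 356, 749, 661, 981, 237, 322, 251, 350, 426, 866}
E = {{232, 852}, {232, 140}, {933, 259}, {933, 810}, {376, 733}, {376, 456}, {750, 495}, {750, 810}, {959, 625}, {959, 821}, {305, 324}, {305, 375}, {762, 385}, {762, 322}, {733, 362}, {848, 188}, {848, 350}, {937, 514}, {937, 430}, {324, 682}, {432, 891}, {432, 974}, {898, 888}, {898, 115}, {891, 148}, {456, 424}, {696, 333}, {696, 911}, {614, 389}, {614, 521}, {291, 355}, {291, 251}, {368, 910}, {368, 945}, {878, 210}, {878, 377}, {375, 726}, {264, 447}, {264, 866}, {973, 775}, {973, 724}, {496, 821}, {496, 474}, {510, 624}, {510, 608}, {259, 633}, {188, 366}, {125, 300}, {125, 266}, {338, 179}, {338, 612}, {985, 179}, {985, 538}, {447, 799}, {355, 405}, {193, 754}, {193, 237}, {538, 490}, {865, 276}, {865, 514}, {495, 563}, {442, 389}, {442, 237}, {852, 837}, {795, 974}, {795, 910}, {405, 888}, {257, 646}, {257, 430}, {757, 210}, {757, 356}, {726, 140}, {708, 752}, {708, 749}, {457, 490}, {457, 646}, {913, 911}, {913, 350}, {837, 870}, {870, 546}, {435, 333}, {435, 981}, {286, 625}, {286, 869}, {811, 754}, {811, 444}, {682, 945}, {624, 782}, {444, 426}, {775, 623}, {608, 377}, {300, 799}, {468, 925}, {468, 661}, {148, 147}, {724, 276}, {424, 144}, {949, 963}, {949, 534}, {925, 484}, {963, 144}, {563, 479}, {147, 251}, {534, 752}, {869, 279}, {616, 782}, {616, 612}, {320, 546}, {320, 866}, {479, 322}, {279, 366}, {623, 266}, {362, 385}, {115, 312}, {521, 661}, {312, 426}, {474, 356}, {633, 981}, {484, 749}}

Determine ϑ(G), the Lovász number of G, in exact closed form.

N(312) = {115, 426}, |N(312)| = 2.
Vertex 322 has 2 neighbors: 762, 479.
deg(266) = 2; N(266) = {125, 623}.
deg(259) = 2; N(259) = {933, 633}.
119-vertex 2-regular graph: a single 119-cycle (edge-transitive).
Distinct eigenvalues (to 5 d.p.): [2.0, 1.99721, 1.98886, 1.97496, 1.95556, 1.93071, 1.90047, 1.86494, 1.82422, 1.7784, 1.72763, 1.67205, 1.6118, 1.54707, 1.47802, 1.40485, 1.32776, 1.24698, 1.16272, 1.07522, 0.98472, 0.89148, 0.79575, 0.6978, 0.59791, 0.49636, 0.39342, 0.28938, 0.18454, 0.07918, -0.0264, -0.1319, -0.23704, -0.34152, -0.44504, -0.54733, -0.64808, -0.74704, -0.84391, -0.93843, -1.03033, -1.11936, -1.20527, -1.28782, -1.36678, -1.44194, -1.51307, -1.57999, -1.6425, -1.70043, -1.75363, -1.80194, -1.84522, -1.88337, -1.91626, -1.94381, -1.96595, -1.9826, -1.99373, -1.9993].
Lovász: ϑ = −119(-2*cos(pi/119))/(2+-(-1)*2*cos(pi/119)) = 119*cos(pi/119)/(cos(pi/119) + 1).
ϑ(G) ≈ 59.48963156.
Check 59 ≤ 119*cos(pi/119)/(cos(pi/119) + 1) ≤ 60: both strict.

119*cos(pi/119)/(cos(pi/119) + 1)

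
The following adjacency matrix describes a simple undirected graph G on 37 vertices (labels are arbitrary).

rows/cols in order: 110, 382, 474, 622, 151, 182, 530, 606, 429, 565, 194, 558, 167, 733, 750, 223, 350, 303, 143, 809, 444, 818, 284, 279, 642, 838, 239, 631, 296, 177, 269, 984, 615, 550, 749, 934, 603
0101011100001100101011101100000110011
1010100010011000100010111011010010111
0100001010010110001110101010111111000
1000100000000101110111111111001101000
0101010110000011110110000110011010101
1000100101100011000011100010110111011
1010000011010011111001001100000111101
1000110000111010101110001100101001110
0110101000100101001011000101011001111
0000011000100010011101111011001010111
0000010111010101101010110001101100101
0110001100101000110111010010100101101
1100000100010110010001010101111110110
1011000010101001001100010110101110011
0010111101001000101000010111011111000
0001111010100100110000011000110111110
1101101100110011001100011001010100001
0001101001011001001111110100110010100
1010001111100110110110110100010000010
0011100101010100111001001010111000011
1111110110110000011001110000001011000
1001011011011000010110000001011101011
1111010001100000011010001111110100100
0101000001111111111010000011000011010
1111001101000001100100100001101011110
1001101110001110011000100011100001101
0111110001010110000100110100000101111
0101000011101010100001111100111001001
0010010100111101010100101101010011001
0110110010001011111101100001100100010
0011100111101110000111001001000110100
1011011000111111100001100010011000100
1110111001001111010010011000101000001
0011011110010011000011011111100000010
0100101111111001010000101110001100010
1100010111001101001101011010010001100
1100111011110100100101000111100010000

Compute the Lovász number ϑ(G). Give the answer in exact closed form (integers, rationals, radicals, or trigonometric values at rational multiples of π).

sqrt(37)

deg(279) = 18; N(279) = {382, 622, 565, 194, 558, 167, 733, 750, 223, 350, 303, 143, 444, 239, 631, 615, 550, 934}.
deg(474) = 18; N(474) = {382, 530, 429, 558, 733, 750, 143, 809, 444, 284, 642, 239, 296, 177, 269, 984, 615, 550}.
N(284) = {110, 382, 474, 622, 182, 565, 194, 303, 143, 444, 642, 838, 239, 631, 296, 177, 984, 749}, |N(284)| = 18.
N(558) = {382, 474, 530, 606, 194, 167, 350, 303, 809, 444, 818, 279, 239, 296, 984, 550, 749, 603}, |N(558)| = 18.
Every vertex has degree 18 (N=37); strongly regular (37,18,8,9).
Distinct eigenvalues (to 5 d.p.): [18.0, 2.54138, -3.54138].
Lovász (edge-transitive): ϑ = −37·(-sqrt(37)/2 - 1/2)/((18)−(-sqrt(37)/2 - 1/2)) = sqrt(37).
Numerically 6.082762530.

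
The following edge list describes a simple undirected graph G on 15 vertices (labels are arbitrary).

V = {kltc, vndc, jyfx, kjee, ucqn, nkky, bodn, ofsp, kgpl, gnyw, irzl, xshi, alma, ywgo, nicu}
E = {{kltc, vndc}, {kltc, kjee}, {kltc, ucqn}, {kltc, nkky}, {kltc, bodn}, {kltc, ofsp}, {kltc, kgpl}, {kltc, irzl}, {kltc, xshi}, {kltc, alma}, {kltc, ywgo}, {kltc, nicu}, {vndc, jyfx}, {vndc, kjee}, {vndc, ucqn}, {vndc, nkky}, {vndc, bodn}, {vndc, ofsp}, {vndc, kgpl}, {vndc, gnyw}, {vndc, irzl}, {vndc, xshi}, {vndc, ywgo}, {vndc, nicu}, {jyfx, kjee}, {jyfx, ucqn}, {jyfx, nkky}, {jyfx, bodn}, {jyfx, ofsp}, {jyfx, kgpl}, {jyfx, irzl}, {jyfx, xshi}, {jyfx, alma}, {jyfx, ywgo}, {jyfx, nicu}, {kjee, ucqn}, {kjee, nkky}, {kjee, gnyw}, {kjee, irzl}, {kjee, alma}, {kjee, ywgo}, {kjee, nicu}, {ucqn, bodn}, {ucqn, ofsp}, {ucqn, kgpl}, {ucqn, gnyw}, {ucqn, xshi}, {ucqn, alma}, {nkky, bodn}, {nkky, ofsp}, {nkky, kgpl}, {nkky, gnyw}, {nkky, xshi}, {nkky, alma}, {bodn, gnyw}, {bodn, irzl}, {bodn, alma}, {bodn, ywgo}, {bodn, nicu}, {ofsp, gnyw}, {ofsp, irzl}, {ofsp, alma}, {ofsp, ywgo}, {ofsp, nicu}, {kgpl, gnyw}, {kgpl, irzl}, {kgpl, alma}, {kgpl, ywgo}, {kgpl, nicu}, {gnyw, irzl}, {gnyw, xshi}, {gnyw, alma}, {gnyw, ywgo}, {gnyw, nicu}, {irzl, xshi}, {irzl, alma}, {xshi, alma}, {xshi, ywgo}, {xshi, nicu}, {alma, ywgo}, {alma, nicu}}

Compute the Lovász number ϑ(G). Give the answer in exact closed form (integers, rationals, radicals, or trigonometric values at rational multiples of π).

5

Vertex vndc has 13 neighbors: kltc, jyfx, kjee, ucqn, nkky, bodn, ofsp, kgpl, gnyw, irzl, xshi, ywgo, nicu.
deg(irzl) = 10; N(irzl) = {kltc, vndc, jyfx, kjee, bodn, ofsp, kgpl, gnyw, xshi, alma}.
N(jyfx) = {vndc, kjee, ucqn, nkky, bodn, ofsp, kgpl, irzl, xshi, alma, ywgo, nicu}, |N(jyfx)| = 12.
deg(bodn) = 10; N(bodn) = {kltc, vndc, jyfx, ucqn, nkky, gnyw, irzl, alma, ywgo, nicu}.
G = K_{5,5,3,2}: α = 5 = χ(Ḡ), so ϑ = 5.
≈ 5.00000000 (to 8 d.p.).
Lovász sandwich 5 ≤ 5 ≤ 5: collapsed.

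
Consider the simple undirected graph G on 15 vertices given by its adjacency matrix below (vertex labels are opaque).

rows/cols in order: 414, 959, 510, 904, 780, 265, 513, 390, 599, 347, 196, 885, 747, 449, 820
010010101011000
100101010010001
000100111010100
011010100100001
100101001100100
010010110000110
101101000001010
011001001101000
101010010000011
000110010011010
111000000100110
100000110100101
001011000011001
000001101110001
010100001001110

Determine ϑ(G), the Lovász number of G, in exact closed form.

deg(780) = 6; N(780) = {414, 904, 265, 599, 347, 747}.
N(959) = {414, 904, 265, 390, 196, 820}, |N(959)| = 6.
N(449) = {265, 513, 599, 347, 196, 820}, |N(449)| = 6.
deg(747) = 6; N(747) = {510, 780, 265, 196, 885, 820}.
Every vertex has degree 6 (N=15); Kneser K(6,2) on C(6,2)=15 vertices.
spec(A) ≈ [6.0, 1.0, -3.0] (distinct, 6 d.p.).
−15·(-3) / ((6)−(-3)) = 5 = ϑ(G).
≈ 5.00000000 (to 8 d.p.).

5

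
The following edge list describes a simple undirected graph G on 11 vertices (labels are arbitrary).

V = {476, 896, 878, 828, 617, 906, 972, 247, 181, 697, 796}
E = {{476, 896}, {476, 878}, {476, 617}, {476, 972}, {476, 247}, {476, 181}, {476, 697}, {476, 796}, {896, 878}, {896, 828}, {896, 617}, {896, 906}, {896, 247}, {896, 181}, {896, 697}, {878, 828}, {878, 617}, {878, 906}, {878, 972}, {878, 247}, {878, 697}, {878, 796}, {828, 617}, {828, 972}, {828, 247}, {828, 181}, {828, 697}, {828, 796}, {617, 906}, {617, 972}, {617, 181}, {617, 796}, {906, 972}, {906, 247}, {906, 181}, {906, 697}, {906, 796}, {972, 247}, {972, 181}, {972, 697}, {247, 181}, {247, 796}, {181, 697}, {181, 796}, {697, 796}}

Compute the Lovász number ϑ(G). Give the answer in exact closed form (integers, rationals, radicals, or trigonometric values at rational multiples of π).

3

Vertex 697 has 8 neighbors: 476, 896, 878, 828, 906, 972, 181, 796.
deg(828) = 8; N(828) = {896, 878, 617, 972, 247, 181, 697, 796}.
N(896) = {476, 878, 828, 617, 906, 247, 181, 697}, |N(896)| = 8.
N(476) = {896, 878, 617, 972, 247, 181, 697, 796}, |N(476)| = 8.
Complete multipartite on [3, 3, 3, 2]: sandwich collapses at ϑ=3.
= 3.0000… (decimal).
Check 3 ≤ 3 ≤ 3: collapsed.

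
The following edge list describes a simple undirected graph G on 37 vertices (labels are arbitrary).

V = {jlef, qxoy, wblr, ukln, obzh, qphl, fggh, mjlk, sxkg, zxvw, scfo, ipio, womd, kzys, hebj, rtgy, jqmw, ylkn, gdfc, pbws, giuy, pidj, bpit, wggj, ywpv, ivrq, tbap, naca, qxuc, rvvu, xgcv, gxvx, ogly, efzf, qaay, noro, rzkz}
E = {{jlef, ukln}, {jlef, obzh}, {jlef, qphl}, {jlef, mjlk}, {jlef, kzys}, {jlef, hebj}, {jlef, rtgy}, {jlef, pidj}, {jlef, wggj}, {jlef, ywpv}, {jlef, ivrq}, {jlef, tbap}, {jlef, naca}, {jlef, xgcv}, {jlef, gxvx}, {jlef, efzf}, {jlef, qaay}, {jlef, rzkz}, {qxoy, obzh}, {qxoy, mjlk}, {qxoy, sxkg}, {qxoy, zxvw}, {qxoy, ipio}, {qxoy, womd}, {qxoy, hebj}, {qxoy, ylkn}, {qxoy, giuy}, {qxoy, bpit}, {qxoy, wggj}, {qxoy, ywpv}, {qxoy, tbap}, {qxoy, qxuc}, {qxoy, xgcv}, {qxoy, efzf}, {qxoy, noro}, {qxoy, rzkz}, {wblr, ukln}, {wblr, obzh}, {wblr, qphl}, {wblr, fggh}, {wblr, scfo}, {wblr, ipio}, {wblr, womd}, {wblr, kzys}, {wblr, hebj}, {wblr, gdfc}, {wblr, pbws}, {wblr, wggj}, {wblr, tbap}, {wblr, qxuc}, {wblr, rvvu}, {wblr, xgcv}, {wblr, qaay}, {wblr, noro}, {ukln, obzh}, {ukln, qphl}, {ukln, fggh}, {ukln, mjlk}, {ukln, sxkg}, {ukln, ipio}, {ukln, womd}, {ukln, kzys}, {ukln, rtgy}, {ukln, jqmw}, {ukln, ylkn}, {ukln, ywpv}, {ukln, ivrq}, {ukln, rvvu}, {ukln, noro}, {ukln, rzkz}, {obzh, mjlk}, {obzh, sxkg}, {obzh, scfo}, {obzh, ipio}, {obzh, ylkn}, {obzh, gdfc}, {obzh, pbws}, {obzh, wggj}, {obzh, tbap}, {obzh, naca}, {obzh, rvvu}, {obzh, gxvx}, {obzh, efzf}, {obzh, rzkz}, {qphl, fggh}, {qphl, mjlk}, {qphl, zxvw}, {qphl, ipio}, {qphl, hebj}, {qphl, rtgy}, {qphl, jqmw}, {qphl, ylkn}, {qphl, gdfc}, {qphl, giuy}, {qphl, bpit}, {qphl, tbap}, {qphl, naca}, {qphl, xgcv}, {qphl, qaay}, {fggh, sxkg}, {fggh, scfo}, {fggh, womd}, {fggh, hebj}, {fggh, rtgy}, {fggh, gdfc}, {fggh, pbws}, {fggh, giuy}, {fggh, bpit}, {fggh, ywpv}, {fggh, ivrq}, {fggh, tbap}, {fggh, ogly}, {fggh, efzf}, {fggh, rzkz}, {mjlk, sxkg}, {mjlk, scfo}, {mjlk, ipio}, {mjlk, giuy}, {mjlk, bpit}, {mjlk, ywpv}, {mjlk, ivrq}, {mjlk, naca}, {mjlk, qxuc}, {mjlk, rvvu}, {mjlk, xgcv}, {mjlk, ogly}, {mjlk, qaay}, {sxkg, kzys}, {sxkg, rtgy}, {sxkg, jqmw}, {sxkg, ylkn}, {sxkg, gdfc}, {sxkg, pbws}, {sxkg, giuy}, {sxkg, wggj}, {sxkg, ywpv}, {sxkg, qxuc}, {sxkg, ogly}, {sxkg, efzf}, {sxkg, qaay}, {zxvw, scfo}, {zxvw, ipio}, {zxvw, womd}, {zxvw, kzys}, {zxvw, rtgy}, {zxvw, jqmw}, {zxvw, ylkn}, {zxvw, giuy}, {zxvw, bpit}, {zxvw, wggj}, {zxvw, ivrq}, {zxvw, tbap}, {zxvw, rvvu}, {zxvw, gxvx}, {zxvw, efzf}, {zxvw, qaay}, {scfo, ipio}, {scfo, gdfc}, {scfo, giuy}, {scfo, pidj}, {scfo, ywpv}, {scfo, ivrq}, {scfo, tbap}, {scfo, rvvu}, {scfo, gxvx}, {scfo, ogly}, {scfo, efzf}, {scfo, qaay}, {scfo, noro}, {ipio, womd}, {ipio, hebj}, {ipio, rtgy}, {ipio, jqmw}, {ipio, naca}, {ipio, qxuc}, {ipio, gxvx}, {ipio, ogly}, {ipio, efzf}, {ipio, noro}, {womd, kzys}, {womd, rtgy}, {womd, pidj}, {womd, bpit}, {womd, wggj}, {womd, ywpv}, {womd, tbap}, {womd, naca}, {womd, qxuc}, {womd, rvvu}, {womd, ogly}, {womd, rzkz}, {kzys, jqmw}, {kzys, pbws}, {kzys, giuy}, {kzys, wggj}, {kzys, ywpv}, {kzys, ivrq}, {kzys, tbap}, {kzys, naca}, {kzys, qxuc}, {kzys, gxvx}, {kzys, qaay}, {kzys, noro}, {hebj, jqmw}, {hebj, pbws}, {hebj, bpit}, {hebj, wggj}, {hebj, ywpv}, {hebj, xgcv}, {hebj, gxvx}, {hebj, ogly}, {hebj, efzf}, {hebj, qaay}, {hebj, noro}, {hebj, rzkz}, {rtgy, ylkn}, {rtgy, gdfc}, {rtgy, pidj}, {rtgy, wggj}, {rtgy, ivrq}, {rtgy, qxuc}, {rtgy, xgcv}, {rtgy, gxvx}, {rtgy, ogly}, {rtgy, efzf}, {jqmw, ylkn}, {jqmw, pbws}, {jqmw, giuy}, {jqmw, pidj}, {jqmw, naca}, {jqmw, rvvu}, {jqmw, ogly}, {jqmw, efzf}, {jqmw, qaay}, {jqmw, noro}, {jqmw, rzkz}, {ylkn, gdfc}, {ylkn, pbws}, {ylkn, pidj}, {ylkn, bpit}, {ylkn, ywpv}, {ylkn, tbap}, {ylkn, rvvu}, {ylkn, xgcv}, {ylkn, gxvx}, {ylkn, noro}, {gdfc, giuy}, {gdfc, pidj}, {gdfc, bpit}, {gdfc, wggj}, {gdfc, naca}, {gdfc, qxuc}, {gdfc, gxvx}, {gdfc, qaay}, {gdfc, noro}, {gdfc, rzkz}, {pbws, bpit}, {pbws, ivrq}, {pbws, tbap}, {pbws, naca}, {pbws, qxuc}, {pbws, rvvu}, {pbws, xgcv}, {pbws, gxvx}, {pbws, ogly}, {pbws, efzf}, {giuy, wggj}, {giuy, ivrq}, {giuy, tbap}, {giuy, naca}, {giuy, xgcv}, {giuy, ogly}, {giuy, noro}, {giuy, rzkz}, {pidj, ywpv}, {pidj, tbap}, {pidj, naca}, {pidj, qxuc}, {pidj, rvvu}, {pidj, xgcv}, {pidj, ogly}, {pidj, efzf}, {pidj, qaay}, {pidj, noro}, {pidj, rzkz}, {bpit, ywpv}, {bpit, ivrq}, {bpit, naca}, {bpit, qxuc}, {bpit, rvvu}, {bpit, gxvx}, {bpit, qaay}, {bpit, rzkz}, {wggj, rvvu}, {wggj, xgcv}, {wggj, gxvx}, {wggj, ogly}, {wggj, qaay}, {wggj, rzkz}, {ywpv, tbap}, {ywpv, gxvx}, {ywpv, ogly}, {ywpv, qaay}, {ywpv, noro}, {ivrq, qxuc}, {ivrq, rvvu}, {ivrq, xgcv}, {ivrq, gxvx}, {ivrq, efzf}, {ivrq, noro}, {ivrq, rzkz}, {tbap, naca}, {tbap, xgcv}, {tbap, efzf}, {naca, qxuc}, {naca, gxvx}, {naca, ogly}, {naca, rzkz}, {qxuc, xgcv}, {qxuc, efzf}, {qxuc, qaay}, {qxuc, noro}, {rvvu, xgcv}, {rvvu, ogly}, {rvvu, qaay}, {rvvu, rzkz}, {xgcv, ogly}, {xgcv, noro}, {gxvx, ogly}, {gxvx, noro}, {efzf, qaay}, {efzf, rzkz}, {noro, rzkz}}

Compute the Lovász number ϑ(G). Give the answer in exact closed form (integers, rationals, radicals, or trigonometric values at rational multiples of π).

Vertex gxvx has 18 neighbors: jlef, obzh, zxvw, scfo, ipio, kzys, hebj, rtgy, ylkn, gdfc, pbws, bpit, wggj, ywpv, ivrq, naca, ogly, noro.
N(tbap) = {jlef, qxoy, wblr, obzh, qphl, fggh, zxvw, scfo, womd, kzys, ylkn, pbws, giuy, pidj, ywpv, naca, xgcv, efzf}, |N(tbap)| = 18.
Vertex scfo has 18 neighbors: wblr, obzh, fggh, mjlk, zxvw, ipio, gdfc, giuy, pidj, ywpv, ivrq, tbap, rvvu, gxvx, ogly, efzf, qaay, noro.
deg(naca) = 18; N(naca) = {jlef, obzh, qphl, mjlk, ipio, womd, kzys, jqmw, gdfc, pbws, giuy, pidj, bpit, tbap, qxuc, gxvx, ogly, rzkz}.
G on 37 vertices is 18-regular; strongly regular (37,18,8,9).
spec(A) ≈ [18.0, 2.54138, -3.54138] (distinct, 5 d.p.).
λ_max=18, λ_min=-sqrt(37)/2 - 1/2; ϑ = −37·λ_min/(λ_max−λ_min) = sqrt(37).
Numerically 6.08276.

sqrt(37)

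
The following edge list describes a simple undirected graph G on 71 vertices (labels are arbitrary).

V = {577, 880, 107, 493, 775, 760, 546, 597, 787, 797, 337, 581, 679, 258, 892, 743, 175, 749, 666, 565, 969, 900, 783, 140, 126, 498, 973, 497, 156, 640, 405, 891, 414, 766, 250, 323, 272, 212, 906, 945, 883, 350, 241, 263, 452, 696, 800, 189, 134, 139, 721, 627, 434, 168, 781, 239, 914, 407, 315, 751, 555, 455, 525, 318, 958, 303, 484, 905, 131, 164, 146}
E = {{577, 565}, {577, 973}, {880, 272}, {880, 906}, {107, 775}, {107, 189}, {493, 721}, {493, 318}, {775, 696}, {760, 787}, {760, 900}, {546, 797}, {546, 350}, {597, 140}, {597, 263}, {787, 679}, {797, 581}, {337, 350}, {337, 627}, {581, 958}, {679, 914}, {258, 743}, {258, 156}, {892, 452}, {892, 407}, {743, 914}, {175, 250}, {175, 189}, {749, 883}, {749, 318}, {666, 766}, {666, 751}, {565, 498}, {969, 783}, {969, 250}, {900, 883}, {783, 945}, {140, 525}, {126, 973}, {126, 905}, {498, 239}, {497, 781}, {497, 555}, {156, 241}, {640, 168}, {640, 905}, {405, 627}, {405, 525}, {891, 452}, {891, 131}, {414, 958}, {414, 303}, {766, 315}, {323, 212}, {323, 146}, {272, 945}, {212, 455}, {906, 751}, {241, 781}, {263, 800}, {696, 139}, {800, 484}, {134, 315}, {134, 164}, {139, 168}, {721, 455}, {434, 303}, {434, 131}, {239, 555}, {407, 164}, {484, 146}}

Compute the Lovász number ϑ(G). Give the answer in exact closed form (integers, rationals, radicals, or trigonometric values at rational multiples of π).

Vertex 350 has 2 neighbors: 546, 337.
deg(766) = 2; N(766) = {666, 315}.
N(272) = {880, 945}, |N(272)| = 2.
deg(414) = 2; N(414) = {958, 303}.
71-vertex 2-regular graph: connected 2-regular on 71 ⇒ C_{71}.
spec(A) ≈ [2.0, 1.992, 1.969, 1.93, 1.876, 1.807, 1.725, 1.628, 1.519, 1.398, 1.267, 1.125, 0.974, 0.816, 0.652, 0.482, 0.308, 0.133, -0.044, -0.221, -0.396, -0.567, -0.735, -0.896, -1.051, -1.197, -1.334, -1.46, -1.575, -1.678, -1.768, -1.843, -1.905, -1.951, -1.982, -1.998] (distinct, 3 d.p.).
Lovász: ϑ = −71(-2*cos(pi/71))/(2+-(-1)*2*cos(pi/71)) = 71*cos(pi/71)/(cos(pi/71) + 1).
Numerically 35.482618.
α=35, χ(Ḡ)=36; ϑ=71*cos(pi/71)/(cos(pi/71) + 1) lies between (both strict).

71*cos(pi/71)/(cos(pi/71) + 1)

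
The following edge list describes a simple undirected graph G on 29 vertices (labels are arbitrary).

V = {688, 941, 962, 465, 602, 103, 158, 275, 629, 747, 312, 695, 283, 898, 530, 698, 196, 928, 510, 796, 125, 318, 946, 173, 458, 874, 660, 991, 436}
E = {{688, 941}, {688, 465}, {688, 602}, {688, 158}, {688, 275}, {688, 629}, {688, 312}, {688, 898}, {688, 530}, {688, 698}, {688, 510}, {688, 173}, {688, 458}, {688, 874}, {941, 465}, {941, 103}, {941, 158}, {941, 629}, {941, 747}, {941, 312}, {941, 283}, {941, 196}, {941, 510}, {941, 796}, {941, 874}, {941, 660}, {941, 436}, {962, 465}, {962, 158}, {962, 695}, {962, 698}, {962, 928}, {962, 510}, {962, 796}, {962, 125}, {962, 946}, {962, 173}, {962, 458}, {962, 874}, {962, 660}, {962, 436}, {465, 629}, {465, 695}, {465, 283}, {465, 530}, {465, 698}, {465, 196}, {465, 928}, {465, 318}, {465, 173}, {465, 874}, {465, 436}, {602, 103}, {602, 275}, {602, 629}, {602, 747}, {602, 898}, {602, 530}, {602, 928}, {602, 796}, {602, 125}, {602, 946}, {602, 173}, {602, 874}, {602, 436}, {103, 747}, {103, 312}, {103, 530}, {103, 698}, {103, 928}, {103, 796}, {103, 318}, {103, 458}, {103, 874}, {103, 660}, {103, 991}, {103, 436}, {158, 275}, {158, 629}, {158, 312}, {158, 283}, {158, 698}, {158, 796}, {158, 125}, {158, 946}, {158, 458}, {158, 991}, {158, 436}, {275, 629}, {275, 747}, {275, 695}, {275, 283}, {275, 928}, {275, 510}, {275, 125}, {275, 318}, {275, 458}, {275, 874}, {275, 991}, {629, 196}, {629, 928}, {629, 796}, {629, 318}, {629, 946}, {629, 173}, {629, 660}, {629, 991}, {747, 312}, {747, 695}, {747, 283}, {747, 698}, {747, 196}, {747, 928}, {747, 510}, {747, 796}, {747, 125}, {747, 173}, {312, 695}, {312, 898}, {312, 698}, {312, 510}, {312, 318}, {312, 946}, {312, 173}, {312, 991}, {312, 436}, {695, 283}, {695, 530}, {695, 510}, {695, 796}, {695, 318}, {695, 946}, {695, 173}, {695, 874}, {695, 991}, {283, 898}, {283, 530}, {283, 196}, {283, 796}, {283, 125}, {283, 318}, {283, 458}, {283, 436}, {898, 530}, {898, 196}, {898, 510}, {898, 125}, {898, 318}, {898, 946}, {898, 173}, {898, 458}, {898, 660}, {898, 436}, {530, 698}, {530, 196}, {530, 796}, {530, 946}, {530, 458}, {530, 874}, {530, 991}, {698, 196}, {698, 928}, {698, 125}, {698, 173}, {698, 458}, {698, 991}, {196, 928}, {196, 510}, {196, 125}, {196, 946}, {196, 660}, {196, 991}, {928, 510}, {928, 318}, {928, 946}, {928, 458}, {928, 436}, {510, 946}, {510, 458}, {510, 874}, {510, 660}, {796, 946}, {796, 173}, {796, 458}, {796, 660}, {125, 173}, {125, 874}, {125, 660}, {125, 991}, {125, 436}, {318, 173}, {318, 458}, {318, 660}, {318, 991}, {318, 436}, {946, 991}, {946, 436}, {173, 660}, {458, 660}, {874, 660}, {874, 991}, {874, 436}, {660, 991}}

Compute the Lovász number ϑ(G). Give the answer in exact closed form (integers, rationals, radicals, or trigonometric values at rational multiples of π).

sqrt(29)

deg(436) = 14; N(436) = {941, 962, 465, 602, 103, 158, 312, 283, 898, 928, 125, 318, 946, 874}.
N(196) = {941, 465, 629, 747, 283, 898, 530, 698, 928, 510, 125, 946, 660, 991}, |N(196)| = 14.
Vertex 898 has 14 neighbors: 688, 602, 312, 283, 530, 196, 510, 125, 318, 946, 173, 458, 660, 436.
Vertex 660 has 14 neighbors: 941, 962, 103, 629, 898, 196, 510, 796, 125, 318, 173, 458, 874, 991.
Every vertex has degree 14 (N=29); SR(29,14,6,7) — a Paley graph.
Distinct eigenvalues (to 4 d.p.): [14.0, 2.1926, -3.1926].
With N=29: ϑ(G) = 29·(-(-sqrt(29)/2 - 1/2))/(14−(-sqrt(29)/2 - 1/2)) = sqrt(29).
= 5.38516… (decimal).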